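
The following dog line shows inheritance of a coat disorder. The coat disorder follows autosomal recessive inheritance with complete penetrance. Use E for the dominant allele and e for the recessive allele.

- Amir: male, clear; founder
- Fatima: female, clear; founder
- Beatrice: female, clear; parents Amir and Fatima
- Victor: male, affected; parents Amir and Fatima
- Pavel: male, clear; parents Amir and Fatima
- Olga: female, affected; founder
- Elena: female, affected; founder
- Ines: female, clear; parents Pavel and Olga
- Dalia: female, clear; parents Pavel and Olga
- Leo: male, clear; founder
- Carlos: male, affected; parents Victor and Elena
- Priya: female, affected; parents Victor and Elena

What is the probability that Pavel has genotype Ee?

1/3

Amir is clear so carries E and passed e to Victor (ee), so Amir is Ee.
Fatima is clear so carries E and passed e to Victor (ee), so Fatima is Ee.
Their cross gives offspring ratios 1/4 EE : 1/2 Ee : 1/4 ee. Conditioning on Pavel being clear, P(Ee) = 1/2 / 3/4 = 2/3 before taking Pavel's own offspring into account.
Olga is affected, so Olga is ee.
Now use Pavel's offspring. Probability of each recorded status — clear daughter Ines: 1/2 if Pavel is Ee, 1 if EE; clear daughter Dalia: 1/2 if Pavel is Ee, 1 if EE.
Bayes: P(Ee) = 2/3·1/4 / (2/3·1/4 + 1/3·1) = 1/3.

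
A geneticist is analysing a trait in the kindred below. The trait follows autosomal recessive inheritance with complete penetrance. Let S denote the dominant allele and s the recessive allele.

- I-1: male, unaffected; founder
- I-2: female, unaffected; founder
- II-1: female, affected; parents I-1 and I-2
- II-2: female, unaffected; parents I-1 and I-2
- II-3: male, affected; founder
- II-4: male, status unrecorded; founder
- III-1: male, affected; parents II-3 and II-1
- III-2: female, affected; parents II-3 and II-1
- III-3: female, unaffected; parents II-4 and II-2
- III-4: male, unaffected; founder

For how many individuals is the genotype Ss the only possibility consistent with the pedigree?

2

Obligate heterozygotes: I-1 is unaffected so carries S and passed s to II-1 (ss), so I-1 is Ss; I-2 is unaffected so carries S and passed s to II-1 (ss), so I-2 is Ss.
Every other individual is either homozygous by phenotype or has at least one consistent homozygous assignment, so the count is 2.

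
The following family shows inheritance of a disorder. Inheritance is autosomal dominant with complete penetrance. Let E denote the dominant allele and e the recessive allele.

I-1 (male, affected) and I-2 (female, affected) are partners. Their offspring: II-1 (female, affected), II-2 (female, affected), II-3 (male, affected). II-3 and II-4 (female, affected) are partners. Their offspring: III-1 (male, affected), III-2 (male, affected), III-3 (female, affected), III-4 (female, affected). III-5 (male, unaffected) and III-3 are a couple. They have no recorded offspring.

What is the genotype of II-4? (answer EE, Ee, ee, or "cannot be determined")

II-4's phenotype allows EE or Ee, and no parent or child forces a single allele at both positions; consistent genotype assignments exist with II-4 as EE or Ee.

cannot be determined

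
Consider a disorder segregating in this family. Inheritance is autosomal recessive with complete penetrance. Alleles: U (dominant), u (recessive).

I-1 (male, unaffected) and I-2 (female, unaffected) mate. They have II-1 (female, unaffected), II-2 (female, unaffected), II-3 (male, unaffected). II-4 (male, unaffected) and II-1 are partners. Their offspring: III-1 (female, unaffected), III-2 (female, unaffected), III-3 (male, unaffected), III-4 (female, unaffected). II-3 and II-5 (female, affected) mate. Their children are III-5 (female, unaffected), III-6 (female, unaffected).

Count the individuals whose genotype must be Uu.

2

Obligate heterozygotes: III-5 is unaffected so carries U and received u from II-5 (uu), so III-5 is Uu; III-6 is unaffected so carries U and received u from II-5 (uu), so III-6 is Uu.
Every other individual is either homozygous by phenotype or has at least one consistent homozygous assignment, so the count is 2.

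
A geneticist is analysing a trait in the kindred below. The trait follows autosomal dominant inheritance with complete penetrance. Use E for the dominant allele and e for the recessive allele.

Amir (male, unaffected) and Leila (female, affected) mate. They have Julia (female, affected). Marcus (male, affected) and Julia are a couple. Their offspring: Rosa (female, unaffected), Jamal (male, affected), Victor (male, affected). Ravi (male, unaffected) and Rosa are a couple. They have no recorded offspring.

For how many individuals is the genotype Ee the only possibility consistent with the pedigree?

Obligate heterozygotes: Julia is affected so carries E and received e from Amir (ee), so Julia is Ee; Marcus is affected so carries E and passed e to Rosa (ee), so Marcus is Ee.
Every other individual is either homozygous by phenotype or has at least one consistent homozygous assignment, so the count is 2.

2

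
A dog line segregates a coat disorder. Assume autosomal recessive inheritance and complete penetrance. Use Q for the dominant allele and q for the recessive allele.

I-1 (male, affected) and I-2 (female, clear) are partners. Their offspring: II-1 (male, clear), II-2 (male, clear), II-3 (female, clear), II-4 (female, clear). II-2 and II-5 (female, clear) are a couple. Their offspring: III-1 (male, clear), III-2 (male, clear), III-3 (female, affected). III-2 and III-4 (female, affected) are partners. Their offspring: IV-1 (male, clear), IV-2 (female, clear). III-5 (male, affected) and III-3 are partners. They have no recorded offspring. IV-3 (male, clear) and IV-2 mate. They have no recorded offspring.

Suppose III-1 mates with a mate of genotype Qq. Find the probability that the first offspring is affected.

1/6

II-2 is clear so carries Q and received q from I-1 (qq), so II-2 is Qq.
II-5 is clear so carries Q and passed q to III-3 (qq), so II-5 is Qq.
III-1 is a clear offspring of II-2 (Qq) × II-5 (Qq), whose cross gives 1/4 QQ : 1/2 Qq : 1/4 qq; conditioning on being clear, III-1 is QQ with probability 1/3, Qq with probability 2/3.
Summing over parental genotype combinations, P(offspring is affected) = 2/3·1/4 = 1/6.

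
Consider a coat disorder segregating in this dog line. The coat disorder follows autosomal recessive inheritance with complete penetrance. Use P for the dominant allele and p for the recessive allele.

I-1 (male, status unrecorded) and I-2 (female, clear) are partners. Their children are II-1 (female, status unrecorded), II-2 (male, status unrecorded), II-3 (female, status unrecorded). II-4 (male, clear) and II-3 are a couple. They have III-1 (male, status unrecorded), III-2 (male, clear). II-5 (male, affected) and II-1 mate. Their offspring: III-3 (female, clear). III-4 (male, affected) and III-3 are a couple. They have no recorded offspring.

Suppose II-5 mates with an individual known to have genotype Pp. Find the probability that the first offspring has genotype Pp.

1/2

II-5 is affected, so II-5 is pp.
The cross gives 1/2 Pp : 1/2 pp, so P(offspring has genotype Pp) = 1/2.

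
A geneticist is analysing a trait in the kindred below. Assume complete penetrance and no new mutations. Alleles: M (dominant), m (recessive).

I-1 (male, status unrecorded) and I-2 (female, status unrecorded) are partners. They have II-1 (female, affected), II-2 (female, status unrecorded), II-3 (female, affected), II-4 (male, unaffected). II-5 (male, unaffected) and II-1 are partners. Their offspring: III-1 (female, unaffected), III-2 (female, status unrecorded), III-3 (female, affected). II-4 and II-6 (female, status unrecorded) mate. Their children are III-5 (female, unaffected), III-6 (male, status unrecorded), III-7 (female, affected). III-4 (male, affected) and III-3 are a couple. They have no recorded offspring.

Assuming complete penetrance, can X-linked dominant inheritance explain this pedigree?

Yes

A consistent assignment under X-linked dominant exists: I-1 X^M Y, I-2 X^M X^m, II-1 X^M X^m, II-2 X^M X^M, II-3 X^M X^M, II-4 X^m Y, II-5 X^m Y, II-6 X^M X^m, III-1 X^m X^m, III-2 X^M X^m, III-3 X^M X^m, III-4 X^M Y, III-5 X^m X^m, III-6 X^M Y, III-7 X^M X^m.
In this assignment every recorded phenotype matches its genotype and every non-founder's genotype is obtainable from its parents' genotypes, so the pedigree is consistent.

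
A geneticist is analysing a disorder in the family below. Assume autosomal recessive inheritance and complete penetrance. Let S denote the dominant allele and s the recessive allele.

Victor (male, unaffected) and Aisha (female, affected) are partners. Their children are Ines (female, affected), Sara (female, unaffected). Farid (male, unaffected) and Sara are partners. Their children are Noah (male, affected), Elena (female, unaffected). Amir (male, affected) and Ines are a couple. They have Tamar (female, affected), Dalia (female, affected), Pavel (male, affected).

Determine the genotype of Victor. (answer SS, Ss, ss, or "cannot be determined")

Ss

From phenotype alone, Victor is SS or Ss.
Victor is unaffected so carries S and passed s to Ines (ss), so Victor is Ss.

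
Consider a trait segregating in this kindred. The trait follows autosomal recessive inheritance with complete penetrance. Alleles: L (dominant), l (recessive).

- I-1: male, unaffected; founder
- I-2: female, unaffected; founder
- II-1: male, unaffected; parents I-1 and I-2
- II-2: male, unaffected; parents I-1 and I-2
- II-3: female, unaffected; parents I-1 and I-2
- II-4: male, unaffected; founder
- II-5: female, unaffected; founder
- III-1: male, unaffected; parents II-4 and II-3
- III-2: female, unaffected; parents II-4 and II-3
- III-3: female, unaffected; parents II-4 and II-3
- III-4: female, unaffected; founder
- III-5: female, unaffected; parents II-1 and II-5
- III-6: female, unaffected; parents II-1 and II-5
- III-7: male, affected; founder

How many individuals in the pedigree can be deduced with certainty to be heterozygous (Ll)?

0

No individual's genotype is forced to Ll by the pedigree, so the count is 0.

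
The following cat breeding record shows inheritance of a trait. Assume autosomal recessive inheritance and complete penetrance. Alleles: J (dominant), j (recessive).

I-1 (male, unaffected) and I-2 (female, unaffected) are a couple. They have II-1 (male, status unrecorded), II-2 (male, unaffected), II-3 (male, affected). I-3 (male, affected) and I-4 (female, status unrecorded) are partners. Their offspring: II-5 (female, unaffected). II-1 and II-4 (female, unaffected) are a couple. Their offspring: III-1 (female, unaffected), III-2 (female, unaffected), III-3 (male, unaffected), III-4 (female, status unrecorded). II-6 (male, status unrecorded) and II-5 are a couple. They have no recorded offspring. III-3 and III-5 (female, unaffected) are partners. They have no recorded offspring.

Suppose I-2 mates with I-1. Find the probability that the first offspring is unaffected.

I-2 is unaffected so carries J and passed j to II-3 (jj), so I-2 is Jj.
I-1 is unaffected so carries J and passed j to II-3 (jj), so I-1 is Jj.
The cross gives 1/4 JJ : 1/2 Jj : 1/4 jj, so P(offspring is unaffected) = 3/4.

3/4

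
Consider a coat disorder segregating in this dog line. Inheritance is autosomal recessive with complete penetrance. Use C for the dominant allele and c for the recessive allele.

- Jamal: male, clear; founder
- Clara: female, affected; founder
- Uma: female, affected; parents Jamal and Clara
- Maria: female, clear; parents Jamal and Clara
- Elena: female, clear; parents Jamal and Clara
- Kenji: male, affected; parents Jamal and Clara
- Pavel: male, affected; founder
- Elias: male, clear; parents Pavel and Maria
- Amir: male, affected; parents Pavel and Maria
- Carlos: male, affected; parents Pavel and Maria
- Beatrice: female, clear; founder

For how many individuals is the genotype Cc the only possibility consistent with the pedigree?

Obligate heterozygotes: Jamal is clear so carries C and passed c to Uma (cc), so Jamal is Cc; Maria is clear so carries C and received c from Clara (cc), so Maria is Cc; Elena is clear so carries C and received c from Clara (cc), so Elena is Cc; Elias is clear so carries C and received c from Pavel (cc), so Elias is Cc.
Every other individual is either homozygous by phenotype or has at least one consistent homozygous assignment, so the count is 4.

4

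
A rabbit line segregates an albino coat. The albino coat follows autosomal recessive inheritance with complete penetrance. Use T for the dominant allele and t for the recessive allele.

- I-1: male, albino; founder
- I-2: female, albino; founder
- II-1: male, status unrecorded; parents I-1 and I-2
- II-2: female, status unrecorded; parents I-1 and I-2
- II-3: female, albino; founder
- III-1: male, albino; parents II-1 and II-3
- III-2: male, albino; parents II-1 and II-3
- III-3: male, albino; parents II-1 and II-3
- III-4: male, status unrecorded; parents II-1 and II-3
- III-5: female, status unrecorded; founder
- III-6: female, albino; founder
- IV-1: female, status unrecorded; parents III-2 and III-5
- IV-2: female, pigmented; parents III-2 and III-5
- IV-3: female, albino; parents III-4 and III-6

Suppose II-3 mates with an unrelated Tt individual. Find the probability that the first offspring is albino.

1/2

II-3 is albino, so II-3 is tt.
The cross gives 1/2 Tt : 1/2 tt, so P(offspring is albino) = 1/2.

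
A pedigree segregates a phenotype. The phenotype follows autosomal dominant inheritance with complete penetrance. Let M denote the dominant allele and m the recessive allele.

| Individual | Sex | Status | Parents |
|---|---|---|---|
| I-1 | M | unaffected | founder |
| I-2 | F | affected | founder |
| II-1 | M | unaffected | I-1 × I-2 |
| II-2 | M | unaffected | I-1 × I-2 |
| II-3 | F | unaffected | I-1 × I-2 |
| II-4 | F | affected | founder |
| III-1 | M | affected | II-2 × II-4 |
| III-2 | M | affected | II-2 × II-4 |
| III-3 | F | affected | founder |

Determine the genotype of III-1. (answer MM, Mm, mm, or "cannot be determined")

From phenotype alone, III-1 is MM or Mm.
III-1 is affected so carries M and received m from II-2 (mm), so III-1 is Mm.

Mm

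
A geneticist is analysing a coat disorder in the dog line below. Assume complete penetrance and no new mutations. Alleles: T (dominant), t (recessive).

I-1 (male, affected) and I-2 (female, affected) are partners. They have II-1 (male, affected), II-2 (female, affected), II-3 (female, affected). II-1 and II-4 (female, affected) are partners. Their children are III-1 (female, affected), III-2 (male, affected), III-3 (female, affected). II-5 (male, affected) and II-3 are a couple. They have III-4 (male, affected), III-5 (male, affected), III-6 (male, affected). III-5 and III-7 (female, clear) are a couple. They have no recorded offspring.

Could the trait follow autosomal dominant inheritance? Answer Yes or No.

A consistent assignment under autosomal dominant exists: I-1 TT, I-2 TT, II-1 TT, II-2 TT, II-3 TT, II-4 TT, II-5 TT, III-1 TT, III-2 TT, III-3 TT, III-4 TT, III-5 TT, III-6 TT, III-7 tt.
In this assignment every recorded phenotype matches its genotype and every non-founder's genotype is obtainable from its parents' genotypes, so the pedigree is consistent.

Yes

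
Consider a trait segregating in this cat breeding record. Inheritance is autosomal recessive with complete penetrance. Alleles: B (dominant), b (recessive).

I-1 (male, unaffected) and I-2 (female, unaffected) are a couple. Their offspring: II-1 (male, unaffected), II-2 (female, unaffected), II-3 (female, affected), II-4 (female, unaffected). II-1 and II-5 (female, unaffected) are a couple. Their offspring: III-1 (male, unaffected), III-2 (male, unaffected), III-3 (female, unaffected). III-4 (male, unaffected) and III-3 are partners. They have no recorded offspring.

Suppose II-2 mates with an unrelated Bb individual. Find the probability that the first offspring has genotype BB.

1/3

I-1 is unaffected so carries B and passed b to II-3 (bb), so I-1 is Bb.
I-2 is unaffected so carries B and passed b to II-3 (bb), so I-2 is Bb.
II-2 is an unaffected offspring of I-1 (Bb) × I-2 (Bb), whose cross gives 1/4 BB : 1/2 Bb : 1/4 bb; conditioning on being unaffected, II-2 is BB with probability 1/3, Bb with probability 2/3.
Summing over parental genotype combinations, P(offspring has genotype BB) = 1/3·1/2 + 2/3·1/4 = 1/3.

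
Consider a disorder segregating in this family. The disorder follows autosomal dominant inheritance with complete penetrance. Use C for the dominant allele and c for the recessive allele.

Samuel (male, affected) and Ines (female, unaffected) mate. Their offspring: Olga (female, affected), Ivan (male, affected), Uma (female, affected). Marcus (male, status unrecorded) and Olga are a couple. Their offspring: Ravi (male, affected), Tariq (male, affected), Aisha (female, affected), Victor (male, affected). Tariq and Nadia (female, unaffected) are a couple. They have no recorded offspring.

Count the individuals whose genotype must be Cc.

3

Obligate heterozygotes: Olga is affected so carries C and received c from Ines (cc), so Olga is Cc; Ivan is affected so carries C and received c from Ines (cc), so Ivan is Cc; Uma is affected so carries C and received c from Ines (cc), so Uma is Cc.
Every other individual is either homozygous by phenotype or has at least one consistent homozygous assignment, so the count is 3.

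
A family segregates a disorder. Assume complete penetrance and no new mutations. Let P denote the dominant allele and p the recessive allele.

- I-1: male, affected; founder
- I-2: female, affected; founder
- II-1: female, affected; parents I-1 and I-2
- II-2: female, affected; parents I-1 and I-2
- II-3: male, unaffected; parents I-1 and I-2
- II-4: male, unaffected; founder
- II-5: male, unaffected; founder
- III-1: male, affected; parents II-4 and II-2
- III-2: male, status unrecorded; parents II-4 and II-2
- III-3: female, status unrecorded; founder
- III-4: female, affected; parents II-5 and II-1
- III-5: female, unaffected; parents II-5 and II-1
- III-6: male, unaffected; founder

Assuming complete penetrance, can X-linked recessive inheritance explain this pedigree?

Under X-linked recessive, II-3 (unaffected, male) cannot arise from I-1 (affected) × I-2 (affected).

No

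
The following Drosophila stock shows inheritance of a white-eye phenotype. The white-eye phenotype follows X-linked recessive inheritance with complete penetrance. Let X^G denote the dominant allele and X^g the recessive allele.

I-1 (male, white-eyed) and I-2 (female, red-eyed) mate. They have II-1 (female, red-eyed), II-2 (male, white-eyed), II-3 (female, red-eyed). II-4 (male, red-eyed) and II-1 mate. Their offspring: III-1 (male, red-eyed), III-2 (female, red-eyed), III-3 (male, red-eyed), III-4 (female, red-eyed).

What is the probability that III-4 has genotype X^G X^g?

1/2

II-4 is red-eyed, so II-4 is X^G Y.
II-1 is red-eyed so carries G and received g from I-1 (X^g Y), so II-1 is X^G X^g.
Their cross gives offspring ratios 1/2 X^G X^G : 1/2 X^G X^g. Conditioning on III-4 being red-eyed, P(X^G X^g) = 1/2 / 1 = 1/2.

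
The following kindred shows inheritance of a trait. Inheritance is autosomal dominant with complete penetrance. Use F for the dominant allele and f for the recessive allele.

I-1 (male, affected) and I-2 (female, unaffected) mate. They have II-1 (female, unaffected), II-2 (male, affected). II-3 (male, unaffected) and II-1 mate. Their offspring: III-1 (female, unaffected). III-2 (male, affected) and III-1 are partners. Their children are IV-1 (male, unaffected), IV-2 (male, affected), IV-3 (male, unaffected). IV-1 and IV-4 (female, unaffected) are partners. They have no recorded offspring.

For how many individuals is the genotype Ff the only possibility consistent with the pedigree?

Obligate heterozygotes: I-1 is affected so carries F and passed f to II-1 (ff), so I-1 is Ff; II-2 is affected so carries F and received f from I-2 (ff), so II-2 is Ff; III-2 is affected so carries F and passed f to IV-1 (ff), so III-2 is Ff; IV-2 is affected so carries F and received f from III-1 (ff), so IV-2 is Ff.
Every other individual is either homozygous by phenotype or has at least one consistent homozygous assignment, so the count is 4.

4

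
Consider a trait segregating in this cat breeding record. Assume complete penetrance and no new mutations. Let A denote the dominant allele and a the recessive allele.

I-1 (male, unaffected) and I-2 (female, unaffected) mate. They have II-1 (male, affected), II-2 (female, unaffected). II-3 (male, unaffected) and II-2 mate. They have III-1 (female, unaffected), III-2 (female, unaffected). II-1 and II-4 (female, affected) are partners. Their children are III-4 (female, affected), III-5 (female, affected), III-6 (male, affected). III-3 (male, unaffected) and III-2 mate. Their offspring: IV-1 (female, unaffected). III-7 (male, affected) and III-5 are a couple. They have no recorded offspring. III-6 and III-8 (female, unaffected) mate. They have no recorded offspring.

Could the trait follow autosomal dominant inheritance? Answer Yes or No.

No

Under autosomal dominant, II-1 (affected, male) cannot arise from I-1 (unaffected) × I-2 (unaffected).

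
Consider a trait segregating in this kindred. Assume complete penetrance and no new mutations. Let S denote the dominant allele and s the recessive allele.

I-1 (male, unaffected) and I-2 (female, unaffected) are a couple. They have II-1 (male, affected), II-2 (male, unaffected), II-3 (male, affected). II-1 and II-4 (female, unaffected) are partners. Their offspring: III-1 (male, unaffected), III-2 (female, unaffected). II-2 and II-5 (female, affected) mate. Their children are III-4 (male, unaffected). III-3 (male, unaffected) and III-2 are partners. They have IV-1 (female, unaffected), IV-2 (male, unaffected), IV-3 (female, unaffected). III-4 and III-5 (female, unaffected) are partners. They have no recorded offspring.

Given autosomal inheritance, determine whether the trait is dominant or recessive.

recessive

I-1 and I-2 are both unaffected yet have an affected child II-1. Under dominance, an affected child requires at least one affected parent, so the trait cannot be dominant.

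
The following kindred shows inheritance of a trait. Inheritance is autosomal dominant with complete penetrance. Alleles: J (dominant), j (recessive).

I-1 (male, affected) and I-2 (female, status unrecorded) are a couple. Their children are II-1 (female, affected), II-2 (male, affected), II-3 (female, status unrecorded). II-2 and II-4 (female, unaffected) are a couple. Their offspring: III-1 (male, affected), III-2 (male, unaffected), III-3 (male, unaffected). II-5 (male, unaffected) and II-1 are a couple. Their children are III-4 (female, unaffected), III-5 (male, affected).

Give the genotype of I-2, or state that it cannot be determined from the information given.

I-2's phenotype is unrecorded, and no parent or child forces a single allele at both positions; consistent genotype assignments exist with I-2 as JJ or Jj or jj.

cannot be determined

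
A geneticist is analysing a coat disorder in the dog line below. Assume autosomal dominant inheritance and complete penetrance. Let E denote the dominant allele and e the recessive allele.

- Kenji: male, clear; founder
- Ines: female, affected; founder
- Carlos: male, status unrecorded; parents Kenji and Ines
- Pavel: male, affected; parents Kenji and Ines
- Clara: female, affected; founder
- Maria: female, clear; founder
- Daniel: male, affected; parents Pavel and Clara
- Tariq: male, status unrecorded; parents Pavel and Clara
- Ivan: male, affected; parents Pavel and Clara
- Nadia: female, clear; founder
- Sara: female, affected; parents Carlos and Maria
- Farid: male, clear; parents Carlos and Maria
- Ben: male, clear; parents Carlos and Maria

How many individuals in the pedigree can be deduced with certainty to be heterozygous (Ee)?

3

Obligate heterozygotes: Carlos passed E to Sara (Ee, whose e came from Maria) and received e from Kenji (ee), so Carlos is Ee; Pavel is affected so carries E and received e from Kenji (ee), so Pavel is Ee; Sara is affected so carries E and received e from Maria (ee), so Sara is Ee.
Every other individual is either homozygous by phenotype or has at least one consistent homozygous assignment, so the count is 3.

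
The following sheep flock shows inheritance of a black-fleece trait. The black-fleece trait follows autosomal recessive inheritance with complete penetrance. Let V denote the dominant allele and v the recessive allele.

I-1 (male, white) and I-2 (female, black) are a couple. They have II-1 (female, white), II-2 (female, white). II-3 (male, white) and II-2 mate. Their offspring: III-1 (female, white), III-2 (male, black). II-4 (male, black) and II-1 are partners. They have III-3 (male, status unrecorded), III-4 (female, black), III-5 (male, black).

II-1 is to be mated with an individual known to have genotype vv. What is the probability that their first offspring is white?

1/2

II-1 is white so carries V and received v from I-2 (vv), so II-1 is Vv.
The cross gives 1/2 Vv : 1/2 vv, so P(offspring is white) = 1/2.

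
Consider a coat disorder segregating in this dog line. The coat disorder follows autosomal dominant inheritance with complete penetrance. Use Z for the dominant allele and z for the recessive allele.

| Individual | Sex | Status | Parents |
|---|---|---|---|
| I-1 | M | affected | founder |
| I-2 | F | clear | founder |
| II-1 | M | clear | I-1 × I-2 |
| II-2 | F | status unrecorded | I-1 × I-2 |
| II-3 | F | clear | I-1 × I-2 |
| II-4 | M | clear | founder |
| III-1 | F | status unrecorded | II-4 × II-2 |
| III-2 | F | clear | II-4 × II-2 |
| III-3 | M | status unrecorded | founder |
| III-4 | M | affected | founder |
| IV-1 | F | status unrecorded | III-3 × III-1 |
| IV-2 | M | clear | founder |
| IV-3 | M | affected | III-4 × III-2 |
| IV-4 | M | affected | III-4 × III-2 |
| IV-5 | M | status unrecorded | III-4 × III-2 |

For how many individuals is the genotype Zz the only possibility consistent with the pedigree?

Obligate heterozygotes: I-1 is affected so carries Z and passed z to II-1 (zz), so I-1 is Zz; IV-3 is affected so carries Z and received z from III-2 (zz), so IV-3 is Zz; IV-4 is affected so carries Z and received z from III-2 (zz), so IV-4 is Zz.
Every other individual is either homozygous by phenotype or has at least one consistent homozygous assignment, so the count is 3.

3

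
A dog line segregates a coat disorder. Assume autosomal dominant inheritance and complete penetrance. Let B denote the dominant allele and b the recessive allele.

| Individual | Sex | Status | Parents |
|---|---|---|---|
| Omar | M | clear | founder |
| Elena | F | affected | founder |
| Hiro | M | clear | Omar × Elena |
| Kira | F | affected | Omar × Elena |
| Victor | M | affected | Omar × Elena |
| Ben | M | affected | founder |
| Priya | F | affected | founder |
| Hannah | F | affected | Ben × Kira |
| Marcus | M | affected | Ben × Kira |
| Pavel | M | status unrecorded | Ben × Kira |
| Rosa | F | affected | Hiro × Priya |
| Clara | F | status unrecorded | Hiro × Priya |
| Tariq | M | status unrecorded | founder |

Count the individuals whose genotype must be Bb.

4

Obligate heterozygotes: Elena is affected so carries B and passed b to Hiro (bb), so Elena is Bb; Kira is affected so carries B and received b from Omar (bb), so Kira is Bb; Victor is affected so carries B and received b from Omar (bb), so Victor is Bb; Rosa is affected so carries B and received b from Hiro (bb), so Rosa is Bb.
Every other individual is either homozygous by phenotype or has at least one consistent homozygous assignment, so the count is 4.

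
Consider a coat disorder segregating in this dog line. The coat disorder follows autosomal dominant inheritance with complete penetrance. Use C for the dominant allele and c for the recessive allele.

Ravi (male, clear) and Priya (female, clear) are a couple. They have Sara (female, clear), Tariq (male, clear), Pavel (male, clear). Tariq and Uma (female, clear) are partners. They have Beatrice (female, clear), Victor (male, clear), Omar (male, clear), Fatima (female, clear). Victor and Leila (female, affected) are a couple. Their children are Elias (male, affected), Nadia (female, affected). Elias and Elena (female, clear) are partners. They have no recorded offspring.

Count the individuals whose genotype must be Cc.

2

Obligate heterozygotes: Elias is affected so carries C and received c from Victor (cc), so Elias is Cc; Nadia is affected so carries C and received c from Victor (cc), so Nadia is Cc.
Every other individual is either homozygous by phenotype or has at least one consistent homozygous assignment, so the count is 2.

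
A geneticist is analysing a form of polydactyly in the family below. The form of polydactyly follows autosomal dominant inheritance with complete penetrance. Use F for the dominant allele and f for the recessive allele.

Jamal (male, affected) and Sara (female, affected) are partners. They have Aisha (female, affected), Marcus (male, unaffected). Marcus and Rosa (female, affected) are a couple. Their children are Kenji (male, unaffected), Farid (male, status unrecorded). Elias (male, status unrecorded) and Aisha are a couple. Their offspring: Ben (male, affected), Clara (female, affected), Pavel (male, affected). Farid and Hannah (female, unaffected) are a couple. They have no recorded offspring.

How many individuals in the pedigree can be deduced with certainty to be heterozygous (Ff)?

3

Obligate heterozygotes: Jamal is affected so carries F and passed f to Marcus (ff), so Jamal is Ff; Sara is affected so carries F and passed f to Marcus (ff), so Sara is Ff; Rosa is affected so carries F and passed f to Kenji (ff), so Rosa is Ff.
Every other individual is either homozygous by phenotype or has at least one consistent homozygous assignment, so the count is 3.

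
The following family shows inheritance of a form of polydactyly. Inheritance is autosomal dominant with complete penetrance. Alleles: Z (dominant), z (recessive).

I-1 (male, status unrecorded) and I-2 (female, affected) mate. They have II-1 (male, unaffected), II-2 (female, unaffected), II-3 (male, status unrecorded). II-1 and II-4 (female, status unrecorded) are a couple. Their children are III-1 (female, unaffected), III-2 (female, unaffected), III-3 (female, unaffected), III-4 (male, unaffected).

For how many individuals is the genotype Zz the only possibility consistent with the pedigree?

1

Obligate heterozygotes: I-2 is affected so carries Z and passed z to II-1 (zz), so I-2 is Zz.
Every other individual is either homozygous by phenotype or has at least one consistent homozygous assignment, so the count is 1.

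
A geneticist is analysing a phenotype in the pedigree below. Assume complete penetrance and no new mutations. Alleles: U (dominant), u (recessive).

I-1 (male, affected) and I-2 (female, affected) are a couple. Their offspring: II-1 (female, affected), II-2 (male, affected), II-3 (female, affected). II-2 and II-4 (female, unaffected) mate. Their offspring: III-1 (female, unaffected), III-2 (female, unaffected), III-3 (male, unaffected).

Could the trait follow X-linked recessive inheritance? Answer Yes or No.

Yes

A consistent assignment under X-linked recessive exists: I-1 X^u Y, I-2 X^u X^u, II-1 X^u X^u, II-2 X^u Y, II-3 X^u X^u, II-4 X^U X^U, III-1 X^U X^u, III-2 X^U X^u, III-3 X^U Y.
In this assignment every recorded phenotype matches its genotype and every non-founder's genotype is obtainable from its parents' genotypes, so the pedigree is consistent.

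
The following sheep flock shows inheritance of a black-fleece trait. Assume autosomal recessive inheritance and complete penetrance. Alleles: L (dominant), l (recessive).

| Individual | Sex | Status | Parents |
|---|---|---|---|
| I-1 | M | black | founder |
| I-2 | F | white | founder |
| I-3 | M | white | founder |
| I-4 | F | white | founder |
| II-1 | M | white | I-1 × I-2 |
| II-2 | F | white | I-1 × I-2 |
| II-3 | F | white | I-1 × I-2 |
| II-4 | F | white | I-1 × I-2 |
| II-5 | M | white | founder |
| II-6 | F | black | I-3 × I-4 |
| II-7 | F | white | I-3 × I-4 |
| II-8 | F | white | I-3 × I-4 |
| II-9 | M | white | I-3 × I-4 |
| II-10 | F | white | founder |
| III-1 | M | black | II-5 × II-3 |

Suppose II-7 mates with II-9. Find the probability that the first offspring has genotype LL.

4/9

I-3 is white so carries L and passed l to II-6 (ll), so I-3 is Ll.
I-4 is white so carries L and passed l to II-6 (ll), so I-4 is Ll.
II-7 is a white offspring of I-3 (Ll) × I-4 (Ll), whose cross gives 1/4 LL : 1/2 Ll : 1/4 ll; conditioning on being white, II-7 is LL with probability 1/3, Ll with probability 2/3.
II-9 is a white offspring of I-3 (Ll) × I-4 (Ll), whose cross gives 1/4 LL : 1/2 Ll : 1/4 ll; conditioning on being white, II-9 is LL with probability 1/3, Ll with probability 2/3.
Summing over parental genotype combinations, P(offspring has genotype LL) = 1/9·1 + 2/9·1/2 + 2/9·1/2 + 4/9·1/4 = 4/9.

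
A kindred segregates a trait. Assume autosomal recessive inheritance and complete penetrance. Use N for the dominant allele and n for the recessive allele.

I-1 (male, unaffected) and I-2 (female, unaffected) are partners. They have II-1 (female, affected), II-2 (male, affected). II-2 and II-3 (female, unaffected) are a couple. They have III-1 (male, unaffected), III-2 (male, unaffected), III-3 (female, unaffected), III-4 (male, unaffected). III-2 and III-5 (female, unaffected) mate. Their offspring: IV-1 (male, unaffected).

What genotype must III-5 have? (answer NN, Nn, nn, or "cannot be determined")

III-5's phenotype allows NN or Nn, and no parent or child forces a single allele at both positions; consistent genotype assignments exist with III-5 as NN or Nn.

cannot be determined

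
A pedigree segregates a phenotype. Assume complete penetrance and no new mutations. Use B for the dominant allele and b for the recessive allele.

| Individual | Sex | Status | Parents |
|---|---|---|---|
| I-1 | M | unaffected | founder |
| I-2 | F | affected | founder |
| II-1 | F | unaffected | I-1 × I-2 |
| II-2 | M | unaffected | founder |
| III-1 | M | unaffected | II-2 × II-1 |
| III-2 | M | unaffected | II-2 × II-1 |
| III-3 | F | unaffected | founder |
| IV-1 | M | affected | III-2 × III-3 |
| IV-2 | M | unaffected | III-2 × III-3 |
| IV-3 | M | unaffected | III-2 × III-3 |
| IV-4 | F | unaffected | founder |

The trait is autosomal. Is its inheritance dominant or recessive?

III-2 and III-3 are both unaffected yet have an affected child IV-1. Under dominance, an affected child requires at least one affected parent, so the trait cannot be dominant.

recessive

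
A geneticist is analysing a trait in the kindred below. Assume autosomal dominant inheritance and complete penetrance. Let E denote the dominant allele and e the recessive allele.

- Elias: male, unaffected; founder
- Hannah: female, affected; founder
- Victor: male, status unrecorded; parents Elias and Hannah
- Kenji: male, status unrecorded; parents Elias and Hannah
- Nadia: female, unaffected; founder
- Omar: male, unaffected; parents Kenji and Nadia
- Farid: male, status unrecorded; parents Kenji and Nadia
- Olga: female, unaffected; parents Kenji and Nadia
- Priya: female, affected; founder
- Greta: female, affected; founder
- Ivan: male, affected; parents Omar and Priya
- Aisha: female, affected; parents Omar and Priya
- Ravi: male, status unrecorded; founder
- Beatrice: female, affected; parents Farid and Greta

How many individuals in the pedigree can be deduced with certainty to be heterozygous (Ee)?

2

Obligate heterozygotes: Ivan is affected so carries E and received e from Omar (ee), so Ivan is Ee; Aisha is affected so carries E and received e from Omar (ee), so Aisha is Ee.
Every other individual is either homozygous by phenotype or has at least one consistent homozygous assignment, so the count is 2.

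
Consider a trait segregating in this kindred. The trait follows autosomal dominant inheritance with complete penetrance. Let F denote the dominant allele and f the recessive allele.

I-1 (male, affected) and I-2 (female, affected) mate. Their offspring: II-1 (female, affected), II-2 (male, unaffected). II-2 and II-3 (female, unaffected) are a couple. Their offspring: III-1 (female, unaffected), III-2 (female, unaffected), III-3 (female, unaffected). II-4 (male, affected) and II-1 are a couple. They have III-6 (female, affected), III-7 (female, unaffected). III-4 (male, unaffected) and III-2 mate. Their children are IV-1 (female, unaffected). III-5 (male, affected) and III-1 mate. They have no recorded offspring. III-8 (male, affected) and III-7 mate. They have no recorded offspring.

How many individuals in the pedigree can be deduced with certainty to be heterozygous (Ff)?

Obligate heterozygotes: I-1 is affected so carries F and passed f to II-2 (ff), so I-1 is Ff; I-2 is affected so carries F and passed f to II-2 (ff), so I-2 is Ff; II-1 is affected so carries F and passed f to III-7 (ff), so II-1 is Ff; II-4 is affected so carries F and passed f to III-7 (ff), so II-4 is Ff.
Every other individual is either homozygous by phenotype or has at least one consistent homozygous assignment, so the count is 4.

4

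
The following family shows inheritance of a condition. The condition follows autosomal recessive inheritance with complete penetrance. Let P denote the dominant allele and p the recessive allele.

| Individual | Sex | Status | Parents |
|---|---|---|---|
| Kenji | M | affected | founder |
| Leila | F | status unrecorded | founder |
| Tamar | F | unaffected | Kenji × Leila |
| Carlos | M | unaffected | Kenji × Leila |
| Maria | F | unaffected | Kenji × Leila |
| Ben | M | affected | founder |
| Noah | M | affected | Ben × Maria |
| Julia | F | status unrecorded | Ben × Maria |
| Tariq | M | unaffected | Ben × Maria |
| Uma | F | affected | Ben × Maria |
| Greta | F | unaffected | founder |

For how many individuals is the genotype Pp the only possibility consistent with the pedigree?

Obligate heterozygotes: Tamar is unaffected so carries P and received p from Kenji (pp), so Tamar is Pp; Carlos is unaffected so carries P and received p from Kenji (pp), so Carlos is Pp; Maria is unaffected so carries P and received p from Kenji (pp), so Maria is Pp; Tariq is unaffected so carries P and received p from Ben (pp), so Tariq is Pp.
Every other individual is either homozygous by phenotype or has at least one consistent homozygous assignment, so the count is 4.

4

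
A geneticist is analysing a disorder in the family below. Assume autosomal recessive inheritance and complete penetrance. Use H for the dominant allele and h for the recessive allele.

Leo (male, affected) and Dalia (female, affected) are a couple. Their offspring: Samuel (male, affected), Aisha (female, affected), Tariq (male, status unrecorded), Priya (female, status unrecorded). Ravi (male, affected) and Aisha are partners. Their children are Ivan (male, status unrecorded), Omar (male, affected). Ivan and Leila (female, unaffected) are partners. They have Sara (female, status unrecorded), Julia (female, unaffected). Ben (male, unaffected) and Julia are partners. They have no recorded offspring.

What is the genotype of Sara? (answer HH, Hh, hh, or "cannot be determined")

Sara's phenotype is unrecorded, and no parent or child forces a single allele at both positions; consistent genotype assignments exist with Sara as Hh or hh.

cannot be determined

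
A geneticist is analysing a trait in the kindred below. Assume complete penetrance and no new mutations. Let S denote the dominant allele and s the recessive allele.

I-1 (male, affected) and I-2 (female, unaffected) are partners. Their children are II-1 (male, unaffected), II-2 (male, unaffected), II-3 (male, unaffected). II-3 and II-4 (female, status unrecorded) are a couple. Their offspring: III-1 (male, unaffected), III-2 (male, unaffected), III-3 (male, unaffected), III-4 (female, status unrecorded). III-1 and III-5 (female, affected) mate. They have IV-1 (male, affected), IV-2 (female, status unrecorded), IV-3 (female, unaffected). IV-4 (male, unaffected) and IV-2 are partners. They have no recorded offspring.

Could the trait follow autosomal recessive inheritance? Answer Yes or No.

Yes

A consistent assignment under autosomal recessive exists: I-1 ss, I-2 SS, II-1 Ss, II-2 Ss, II-3 Ss, II-4 SS, III-1 Ss, III-2 SS, III-3 SS, III-4 SS, III-5 ss, IV-1 ss, IV-2 Ss, IV-3 Ss, IV-4 SS.
In this assignment every recorded phenotype matches its genotype and every non-founder's genotype is obtainable from its parents' genotypes, so the pedigree is consistent.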